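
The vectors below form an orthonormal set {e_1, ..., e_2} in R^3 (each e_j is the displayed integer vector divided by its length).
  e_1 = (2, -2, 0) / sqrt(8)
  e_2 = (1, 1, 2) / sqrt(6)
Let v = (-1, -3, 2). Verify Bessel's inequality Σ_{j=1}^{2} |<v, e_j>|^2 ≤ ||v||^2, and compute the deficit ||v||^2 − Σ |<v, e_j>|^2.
Σ |<v, e_j>|^2 = 2; ||v||^2 = 14; deficit = 12

Write each e_j = u_j / sqrt(<u_j, u_j>) where u_j is the displayed integer vector. Then <v, e_j> = <v, u_j> / sqrt(<u_j, u_j>), so |<v, e_j>|^2 = <v, u_j>^2 / <u_j, u_j>.
Coefficients: <v, e_1> = 4/sqrt(8), <v, e_2> = 0/sqrt(6).
Square and sum: Σ |<v, e_j>|^2 = 2.
Compute ||v||^2 = v·v = 14.
Deficit = 14 − 2 = 12 ≥ 0, confirming Bessel's inequality. (The deficit equals ||v − Σ <v,e_j> e_j||^2, the squared distance from v to span{e_j}.)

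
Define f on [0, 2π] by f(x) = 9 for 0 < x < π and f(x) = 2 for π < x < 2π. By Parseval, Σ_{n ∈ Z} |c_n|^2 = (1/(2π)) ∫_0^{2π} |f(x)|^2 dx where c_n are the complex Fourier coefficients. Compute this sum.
Σ |c_n|^2 = 85/2

Parseval equates the L^2 energy of f (normalised by 1/(2π)) with the ℓ^2 sum of its Fourier coefficients: (1/(2π)) ∫_0^{2π} |f|^2 = Σ |c_n|^2.
Compute the left side: (1/(2π)) [∫_0^π 9^2 dx + ∫_π^{2π} 2^2 dx] = (1/(2π)) · (81π + 4π) = (81 + 4)/2 = 85/2.
So Σ_{n ∈ Z} |c_n|^2 = 85/2.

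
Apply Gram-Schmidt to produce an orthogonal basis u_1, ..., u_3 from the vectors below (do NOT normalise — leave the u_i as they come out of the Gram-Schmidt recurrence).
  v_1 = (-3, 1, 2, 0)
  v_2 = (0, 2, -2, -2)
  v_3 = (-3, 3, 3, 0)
Orthogonal basis:
  u_1 = (-3, 1, 2, 0)
  u_2 = (-3/7, 15/7, -12/7, -2)
  u_3 = (39/41, 51/41, 33/41, 18/41)

Apply the Gram-Schmidt recurrence
  u_1 = v_1
  u_i = v_i − Σ_{j<i} ((v_i · u_j) / (u_j · u_j)) · u_j.

Step by step this gives:
  u_1 = (-3, 1, 2, 0)
  u_2 = (-3/7, 15/7, -12/7, -2)
  u_3 = (39/41, 51/41, 33/41, 18/41)

Orthogonality check:
  u_2 · u_1 = 0 (should be 0)
  u_3 · u_1 = 0 (should be 0)
  u_3 · u_2 = 0 (should be 0)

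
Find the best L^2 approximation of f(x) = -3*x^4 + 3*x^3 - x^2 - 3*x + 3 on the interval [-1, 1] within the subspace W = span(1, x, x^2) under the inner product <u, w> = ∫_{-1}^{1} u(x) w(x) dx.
g(x) = -25*x^2/7 - 6*x/5 + 114/35

The best approximation g ∈ W is the orthogonal projection of f onto W. Writing g = a_0 + a_1 x + a_2 x^2, the coefficients solve the normal equations G · a = b where
  G_{ij} = <φ_i, φ_j> and b_i = <f, φ_i>, with φ_0 = 1, φ_1 = x, φ_2 = x^2.
G =
  [2, 0, 2/3]
  [0, 2/3, 0]
  [2/3, 0, 2/5],
b = (62/15, -4/5, 26/35).
Solving gives a_0 = 114/35, a_1 = -6/5, a_2 = -25/7, so
  g(x) = -25*x^2/7 - 6*x/5 + 114/35.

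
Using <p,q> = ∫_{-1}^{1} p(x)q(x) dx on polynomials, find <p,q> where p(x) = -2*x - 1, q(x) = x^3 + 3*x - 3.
<p,q> = 6/5

Expand the product: p(x)·q(x) = -2*x^4 - x^3 - 6*x^2 + 3*x + 3.
∫_{-1}^{1} of each monomial x^k gives [2/(k+1) if k even, 0 if k odd]. Integrating term-by-term (or equivalently evaluating the antiderivative F(x) = -2*x^5/5 - x^4/4 - 2*x^3 + 3*x^2/2 + 3*x at the endpoints):
  F(1) − F(−1) = 37/20 − (13/20) = 6/5.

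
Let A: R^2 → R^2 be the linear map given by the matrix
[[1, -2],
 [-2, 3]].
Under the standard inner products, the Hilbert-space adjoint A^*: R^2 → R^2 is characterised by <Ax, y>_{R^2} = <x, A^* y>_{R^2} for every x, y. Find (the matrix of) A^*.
A^* = A^T =
[[1, -2],
 [-2, 3]]

For real matrices with standard dot products, the defining identity <Ax, y> = <x, A^* y> gives (Ax)^T y = x^T (A^*) y, i.e. x^T A^T y = x^T (A^*) y. Since this holds for all x, y, we must have A^* = A^T. Therefore
A^* =
[[1, -2],
 [-2, 3]].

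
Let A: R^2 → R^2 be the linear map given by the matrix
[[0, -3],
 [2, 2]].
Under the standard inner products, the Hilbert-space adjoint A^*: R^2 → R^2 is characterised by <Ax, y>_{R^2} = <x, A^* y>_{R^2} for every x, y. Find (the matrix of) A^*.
A^* = A^T =
[[0, 2],
 [-3, 2]]

For real matrices with standard dot products, the defining identity <Ax, y> = <x, A^* y> gives (Ax)^T y = x^T (A^*) y, i.e. x^T A^T y = x^T (A^*) y. Since this holds for all x, y, we must have A^* = A^T. Therefore
A^* =
[[0, 2],
 [-3, 2]].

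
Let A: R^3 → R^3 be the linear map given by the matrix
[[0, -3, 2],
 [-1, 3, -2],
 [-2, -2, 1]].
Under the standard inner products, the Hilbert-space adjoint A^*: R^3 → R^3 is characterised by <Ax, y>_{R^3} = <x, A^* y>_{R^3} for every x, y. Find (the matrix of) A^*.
A^* = A^T =
[[0, -1, -2],
 [-3, 3, -2],
 [2, -2, 1]]

For real matrices with standard dot products, the defining identity <Ax, y> = <x, A^* y> gives (Ax)^T y = x^T (A^*) y, i.e. x^T A^T y = x^T (A^*) y. Since this holds for all x, y, we must have A^* = A^T. Therefore
A^* =
[[0, -1, -2],
 [-3, 3, -2],
 [2, -2, 1]].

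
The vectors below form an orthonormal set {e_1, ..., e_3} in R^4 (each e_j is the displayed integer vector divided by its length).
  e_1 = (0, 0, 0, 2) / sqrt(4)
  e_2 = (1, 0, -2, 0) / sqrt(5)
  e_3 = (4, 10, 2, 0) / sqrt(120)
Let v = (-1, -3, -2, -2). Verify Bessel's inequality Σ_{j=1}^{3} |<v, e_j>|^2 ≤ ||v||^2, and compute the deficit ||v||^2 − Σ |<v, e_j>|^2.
Σ |<v, e_j>|^2 = 107/6; ||v||^2 = 18; deficit = 1/6

Write each e_j = u_j / sqrt(<u_j, u_j>) where u_j is the displayed integer vector. Then <v, e_j> = <v, u_j> / sqrt(<u_j, u_j>), so |<v, e_j>|^2 = <v, u_j>^2 / <u_j, u_j>.
Coefficients: <v, e_1> = -4/sqrt(4), <v, e_2> = 3/sqrt(5), <v, e_3> = -38/sqrt(120).
Square and sum: Σ |<v, e_j>|^2 = 107/6.
Compute ||v||^2 = v·v = 18.
Deficit = 18 − 107/6 = 1/6 ≥ 0, confirming Bessel's inequality. (The deficit equals ||v − Σ <v,e_j> e_j||^2, the squared distance from v to span{e_j}.)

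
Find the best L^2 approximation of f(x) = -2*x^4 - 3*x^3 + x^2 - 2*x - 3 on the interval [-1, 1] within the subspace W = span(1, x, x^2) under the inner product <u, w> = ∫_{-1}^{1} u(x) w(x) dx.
g(x) = -5*x^2/7 - 19*x/5 - 99/35

The best approximation g ∈ W is the orthogonal projection of f onto W. Writing g = a_0 + a_1 x + a_2 x^2, the coefficients solve the normal equations G · a = b where
  G_{ij} = <φ_i, φ_j> and b_i = <f, φ_i>, with φ_0 = 1, φ_1 = x, φ_2 = x^2.
G =
  [2, 0, 2/3]
  [0, 2/3, 0]
  [2/3, 0, 2/5],
b = (-92/15, -38/15, -76/35).
Solving gives a_0 = -99/35, a_1 = -19/5, a_2 = -5/7, so
  g(x) = -5*x^2/7 - 19*x/5 - 99/35.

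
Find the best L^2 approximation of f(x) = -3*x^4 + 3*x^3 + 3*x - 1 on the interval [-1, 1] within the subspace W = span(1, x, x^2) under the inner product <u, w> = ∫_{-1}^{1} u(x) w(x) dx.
g(x) = -18*x^2/7 + 24*x/5 - 26/35

The best approximation g ∈ W is the orthogonal projection of f onto W. Writing g = a_0 + a_1 x + a_2 x^2, the coefficients solve the normal equations G · a = b where
  G_{ij} = <φ_i, φ_j> and b_i = <f, φ_i>, with φ_0 = 1, φ_1 = x, φ_2 = x^2.
G =
  [2, 0, 2/3]
  [0, 2/3, 0]
  [2/3, 0, 2/5],
b = (-16/5, 16/5, -32/21).
Solving gives a_0 = -26/35, a_1 = 24/5, a_2 = -18/7, so
  g(x) = -18*x^2/7 + 24*x/5 - 26/35.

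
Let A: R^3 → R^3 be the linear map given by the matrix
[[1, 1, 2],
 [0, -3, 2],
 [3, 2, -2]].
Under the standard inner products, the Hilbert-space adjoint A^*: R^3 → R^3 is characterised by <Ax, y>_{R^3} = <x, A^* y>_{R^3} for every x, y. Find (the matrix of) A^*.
A^* = A^T =
[[1, 0, 3],
 [1, -3, 2],
 [2, 2, -2]]

For real matrices with standard dot products, the defining identity <Ax, y> = <x, A^* y> gives (Ax)^T y = x^T (A^*) y, i.e. x^T A^T y = x^T (A^*) y. Since this holds for all x, y, we must have A^* = A^T. Therefore
A^* =
[[1, 0, 3],
 [1, -3, 2],
 [2, 2, -2]].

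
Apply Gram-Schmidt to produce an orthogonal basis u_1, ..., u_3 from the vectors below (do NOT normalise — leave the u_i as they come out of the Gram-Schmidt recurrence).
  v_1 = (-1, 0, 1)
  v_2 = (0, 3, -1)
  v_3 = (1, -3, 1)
Orthogonal basis:
  u_1 = (-1, 0, 1)
  u_2 = (-1/2, 3, -1/2)
  u_3 = (9/19, 3/19, 9/19)

Apply the Gram-Schmidt recurrence
  u_1 = v_1
  u_i = v_i − Σ_{j<i} ((v_i · u_j) / (u_j · u_j)) · u_j.

Step by step this gives:
  u_1 = (-1, 0, 1)
  u_2 = (-1/2, 3, -1/2)
  u_3 = (9/19, 3/19, 9/19)

Orthogonality check:
  u_2 · u_1 = 0 (should be 0)
  u_3 · u_1 = 0 (should be 0)
  u_3 · u_2 = 0 (should be 0)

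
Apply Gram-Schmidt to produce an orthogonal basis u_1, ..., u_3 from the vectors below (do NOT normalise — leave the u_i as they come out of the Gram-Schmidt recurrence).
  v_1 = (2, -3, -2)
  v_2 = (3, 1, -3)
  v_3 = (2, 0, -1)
Orthogonal basis:
  u_1 = (2, -3, -2)
  u_2 = (33/17, 44/17, -33/17)
  u_3 = (1/2, 0, 1/2)

Apply the Gram-Schmidt recurrence
  u_1 = v_1
  u_i = v_i − Σ_{j<i} ((v_i · u_j) / (u_j · u_j)) · u_j.

Step by step this gives:
  u_1 = (2, -3, -2)
  u_2 = (33/17, 44/17, -33/17)
  u_3 = (1/2, 0, 1/2)

Orthogonality check:
  u_2 · u_1 = 0 (should be 0)
  u_3 · u_1 = 0 (should be 0)
  u_3 · u_2 = 0 (should be 0)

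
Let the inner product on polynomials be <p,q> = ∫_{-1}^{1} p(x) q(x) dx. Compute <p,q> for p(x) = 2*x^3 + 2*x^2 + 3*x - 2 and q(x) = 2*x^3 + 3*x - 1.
<p,q> = 1534/105

Expand the product: p(x)·q(x) = 4*x^6 + 4*x^5 + 12*x^4 + 7*x^2 - 9*x + 2.
∫_{-1}^{1} of each monomial x^k gives [2/(k+1) if k even, 0 if k odd]. Integrating term-by-term (or equivalently evaluating the antiderivative F(x) = 4*x^7/7 + 2*x^6/3 + 12*x^5/5 + 7*x^3/3 - 9*x^2/2 + 2*x at the endpoints):
  F(1) − F(−1) = 243/70 − (-2339/210) = 1534/105.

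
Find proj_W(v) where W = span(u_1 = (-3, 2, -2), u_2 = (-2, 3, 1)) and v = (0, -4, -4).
proj_W(v) = (32/69, -248/69, -296/69)

Set up U = [u_1 | ... | u_2] ∈ R^(3×2). The projector onto W = col(U) is P = U (U^T U)^(-1) U^T.
Compute U^T U =
  [17, 10]
  [10, 14],
and U^T v = (0, -16).
Solve U^T U · c = U^T v for the coefficients: c = (80/69, -136/69). The projection is proj_W(v) = U c.
Check: (v - proj_W(v)) · u_1 = 0  (should be 0).
Check: (v - proj_W(v)) · u_2 = 0  (should be 0).
Result: proj_W(v) = (32/69, -248/69, -296/69).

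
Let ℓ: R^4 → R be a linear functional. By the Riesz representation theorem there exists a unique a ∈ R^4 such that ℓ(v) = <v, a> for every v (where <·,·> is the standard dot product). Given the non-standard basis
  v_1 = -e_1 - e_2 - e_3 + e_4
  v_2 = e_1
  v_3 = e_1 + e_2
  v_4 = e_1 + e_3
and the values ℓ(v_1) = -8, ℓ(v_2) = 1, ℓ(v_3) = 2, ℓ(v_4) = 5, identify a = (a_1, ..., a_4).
a = (1, 1, 4, -2)

Write a = (a_1, ..., a_4) in the standard basis. For each basis vector v_i, ℓ(v_i) = <v_i, a> is a linear equation in the a_j's. Collect the n equations into a matrix system V a = ℓ, where row i of V is v_i (expressed in the standard basis). Since V is invertible (lower-triangular with 1s on the diagonal, up to permutation), solve by back-substitution:
  V =
[[-1, -1, -1, 1],
 [1, 0, 0, 0],
 [1, 1, 0, 0],
 [1, 0, 1, 0]]
  V a = (-8, 1, 2, 5)
Solving gives a = (1, 1, 4, -2).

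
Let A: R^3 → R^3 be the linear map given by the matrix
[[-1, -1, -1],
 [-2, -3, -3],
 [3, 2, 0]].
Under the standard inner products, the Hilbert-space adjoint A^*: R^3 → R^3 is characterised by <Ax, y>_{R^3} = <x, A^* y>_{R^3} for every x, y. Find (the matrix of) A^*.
A^* = A^T =
[[-1, -2, 3],
 [-1, -3, 2],
 [-1, -3, 0]]

For real matrices with standard dot products, the defining identity <Ax, y> = <x, A^* y> gives (Ax)^T y = x^T (A^*) y, i.e. x^T A^T y = x^T (A^*) y. Since this holds for all x, y, we must have A^* = A^T. Therefore
A^* =
[[-1, -2, 3],
 [-1, -3, 2],
 [-1, -3, 0]].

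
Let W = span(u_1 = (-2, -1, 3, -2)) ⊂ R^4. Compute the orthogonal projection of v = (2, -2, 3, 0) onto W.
proj_W(v) = (-7/9, -7/18, 7/6, -7/9)

Set up U = [u_1 | ... | u_1] ∈ R^(4×1). The projector onto W = col(U) is P = U (U^T U)^(-1) U^T.
Compute U^T U =
  [18],
and U^T v = (7).
Solve U^T U · c = U^T v for the coefficients: c = (7/18). The projection is proj_W(v) = U c.
Check: (v - proj_W(v)) · u_1 = 0  (should be 0).
Result: proj_W(v) = (-7/9, -7/18, 7/6, -7/9).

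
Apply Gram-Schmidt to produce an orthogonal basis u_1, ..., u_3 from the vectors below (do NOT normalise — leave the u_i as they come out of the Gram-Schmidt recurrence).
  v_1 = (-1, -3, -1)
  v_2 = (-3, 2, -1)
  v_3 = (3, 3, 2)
Orthogonal basis:
  u_1 = (-1, -3, -1)
  u_2 = (-35/11, 16/11, -13/11)
  u_3 = (-1/30, -1/75, 11/150)

Apply the Gram-Schmidt recurrence
  u_1 = v_1
  u_i = v_i − Σ_{j<i} ((v_i · u_j) / (u_j · u_j)) · u_j.

Step by step this gives:
  u_1 = (-1, -3, -1)
  u_2 = (-35/11, 16/11, -13/11)
  u_3 = (-1/30, -1/75, 11/150)

Orthogonality check:
  u_2 · u_1 = 0 (should be 0)
  u_3 · u_1 = 0 (should be 0)
  u_3 · u_2 = 0 (should be 0)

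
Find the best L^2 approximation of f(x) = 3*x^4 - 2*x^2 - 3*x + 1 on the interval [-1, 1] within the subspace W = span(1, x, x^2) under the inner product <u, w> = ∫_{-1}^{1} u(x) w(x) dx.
g(x) = 4*x^2/7 - 3*x + 26/35

The best approximation g ∈ W is the orthogonal projection of f onto W. Writing g = a_0 + a_1 x + a_2 x^2, the coefficients solve the normal equations G · a = b where
  G_{ij} = <φ_i, φ_j> and b_i = <f, φ_i>, with φ_0 = 1, φ_1 = x, φ_2 = x^2.
G =
  [2, 0, 2/3]
  [0, 2/3, 0]
  [2/3, 0, 2/5],
b = (28/15, -2, 76/105).
Solving gives a_0 = 26/35, a_1 = -3, a_2 = 4/7, so
  g(x) = 4*x^2/7 - 3*x + 26/35.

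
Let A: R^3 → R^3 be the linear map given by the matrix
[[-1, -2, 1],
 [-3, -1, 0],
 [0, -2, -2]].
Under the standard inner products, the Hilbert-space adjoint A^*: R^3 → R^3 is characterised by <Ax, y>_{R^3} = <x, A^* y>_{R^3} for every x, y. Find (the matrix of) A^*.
A^* = A^T =
[[-1, -3, 0],
 [-2, -1, -2],
 [1, 0, -2]]

For real matrices with standard dot products, the defining identity <Ax, y> = <x, A^* y> gives (Ax)^T y = x^T (A^*) y, i.e. x^T A^T y = x^T (A^*) y. Since this holds for all x, y, we must have A^* = A^T. Therefore
A^* =
[[-1, -3, 0],
 [-2, -1, -2],
 [1, 0, -2]].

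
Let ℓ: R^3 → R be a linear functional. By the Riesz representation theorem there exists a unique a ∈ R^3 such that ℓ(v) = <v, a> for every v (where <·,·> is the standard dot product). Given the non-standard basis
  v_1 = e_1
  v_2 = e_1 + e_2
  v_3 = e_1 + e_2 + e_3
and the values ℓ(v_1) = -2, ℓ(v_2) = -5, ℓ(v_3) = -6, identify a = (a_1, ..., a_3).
a = (-2, -3, -1)

Write a = (a_1, ..., a_3) in the standard basis. For each basis vector v_i, ℓ(v_i) = <v_i, a> is a linear equation in the a_j's. Collect the n equations into a matrix system V a = ℓ, where row i of V is v_i (expressed in the standard basis). Since V is invertible (lower-triangular with 1s on the diagonal, up to permutation), solve by back-substitution:
  V =
[[1, 0, 0],
 [1, 1, 0],
 [1, 1, 1]]
  V a = (-2, -5, -6)
Solving gives a = (-2, -3, -1).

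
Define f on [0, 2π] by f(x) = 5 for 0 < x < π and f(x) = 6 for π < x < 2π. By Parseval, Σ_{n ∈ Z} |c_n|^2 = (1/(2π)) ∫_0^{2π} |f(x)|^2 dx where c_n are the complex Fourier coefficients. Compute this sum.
Σ |c_n|^2 = 61/2

Parseval equates the L^2 energy of f (normalised by 1/(2π)) with the ℓ^2 sum of its Fourier coefficients: (1/(2π)) ∫_0^{2π} |f|^2 = Σ |c_n|^2.
Compute the left side: (1/(2π)) [∫_0^π 5^2 dx + ∫_π^{2π} 6^2 dx] = (1/(2π)) · (25π + 36π) = (25 + 36)/2 = 61/2.
So Σ_{n ∈ Z} |c_n|^2 = 61/2.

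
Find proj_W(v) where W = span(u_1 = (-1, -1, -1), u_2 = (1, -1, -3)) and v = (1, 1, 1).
proj_W(v) = (1, 1, 1)

Set up U = [u_1 | ... | u_2] ∈ R^(3×2). The projector onto W = col(U) is P = U (U^T U)^(-1) U^T.
Compute U^T U =
  [3, 3]
  [3, 11],
and U^T v = (-3, -3).
Solve U^T U · c = U^T v for the coefficients: c = (-1, 0). The projection is proj_W(v) = U c.
Check: (v - proj_W(v)) · u_1 = 0  (should be 0).
Check: (v - proj_W(v)) · u_2 = 0  (should be 0).
Result: proj_W(v) = (1, 1, 1).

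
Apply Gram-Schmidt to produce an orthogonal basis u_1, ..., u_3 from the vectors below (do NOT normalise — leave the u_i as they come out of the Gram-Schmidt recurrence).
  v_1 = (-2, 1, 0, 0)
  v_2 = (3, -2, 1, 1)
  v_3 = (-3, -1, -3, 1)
Orthogonal basis:
  u_1 = (-2, 1, 0, 0)
  u_2 = (-1/5, -2/5, 1, 1)
  u_3 = (-12/11, -24/11, -28/11, 16/11)

Apply the Gram-Schmidt recurrence
  u_1 = v_1
  u_i = v_i − Σ_{j<i} ((v_i · u_j) / (u_j · u_j)) · u_j.

Step by step this gives:
  u_1 = (-2, 1, 0, 0)
  u_2 = (-1/5, -2/5, 1, 1)
  u_3 = (-12/11, -24/11, -28/11, 16/11)

Orthogonality check:
  u_2 · u_1 = 0 (should be 0)
  u_3 · u_1 = 0 (should be 0)
  u_3 · u_2 = 0 (should be 0)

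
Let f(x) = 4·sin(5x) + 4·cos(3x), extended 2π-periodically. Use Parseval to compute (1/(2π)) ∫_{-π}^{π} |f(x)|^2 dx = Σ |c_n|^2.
Σ |c_n|^2 = 16

Expand |f|^2 and use orthogonality of {sin(nx), cos(mx)} on [-π, π]:
  ∫_{-π}^{π} sin(nx)^2 dx = π, ∫ cos(mx)^2 dx = π, and cross terms integrate to 0.
So ∫_{-π}^{π} f(x)^2 dx = 4^2 · π + 4^2 · π = (16 + 16)π.
Divide by 2π: (16 + 16)/2 = 16.
By Parseval, this equals Σ |c_n|^2.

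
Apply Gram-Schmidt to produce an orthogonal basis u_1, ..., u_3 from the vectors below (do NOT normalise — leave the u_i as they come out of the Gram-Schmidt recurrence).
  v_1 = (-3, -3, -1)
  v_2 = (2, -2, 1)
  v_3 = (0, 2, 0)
Orthogonal basis:
  u_1 = (-3, -3, -1)
  u_2 = (35/19, -41/19, 18/19)
  u_3 = (-1/17, 1/85, 12/85)

Apply the Gram-Schmidt recurrence
  u_1 = v_1
  u_i = v_i − Σ_{j<i} ((v_i · u_j) / (u_j · u_j)) · u_j.

Step by step this gives:
  u_1 = (-3, -3, -1)
  u_2 = (35/19, -41/19, 18/19)
  u_3 = (-1/17, 1/85, 12/85)

Orthogonality check:
  u_2 · u_1 = 0 (should be 0)
  u_3 · u_1 = 0 (should be 0)
  u_3 · u_2 = 0 (should be 0)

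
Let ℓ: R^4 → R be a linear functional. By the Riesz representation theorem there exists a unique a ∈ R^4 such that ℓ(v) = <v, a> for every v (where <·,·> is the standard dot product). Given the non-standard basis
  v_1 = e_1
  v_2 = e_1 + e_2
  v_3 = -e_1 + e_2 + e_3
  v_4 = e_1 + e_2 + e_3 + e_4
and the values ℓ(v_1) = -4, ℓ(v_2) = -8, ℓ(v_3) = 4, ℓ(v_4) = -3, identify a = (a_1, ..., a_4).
a = (-4, -4, 4, 1)

Write a = (a_1, ..., a_4) in the standard basis. For each basis vector v_i, ℓ(v_i) = <v_i, a> is a linear equation in the a_j's. Collect the n equations into a matrix system V a = ℓ, where row i of V is v_i (expressed in the standard basis). Since V is invertible (lower-triangular with 1s on the diagonal, up to permutation), solve by back-substitution:
  V =
[[1, 0, 0, 0],
 [1, 1, 0, 0],
 [-1, 1, 1, 0],
 [1, 1, 1, 1]]
  V a = (-4, -8, 4, -3)
Solving gives a = (-4, -4, 4, 1).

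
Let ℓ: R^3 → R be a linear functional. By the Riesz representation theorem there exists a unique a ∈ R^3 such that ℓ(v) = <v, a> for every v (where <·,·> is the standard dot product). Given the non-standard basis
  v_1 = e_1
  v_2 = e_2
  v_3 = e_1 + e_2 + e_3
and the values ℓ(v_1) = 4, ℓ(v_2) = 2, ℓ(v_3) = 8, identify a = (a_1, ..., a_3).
a = (4, 2, 2)

Write a = (a_1, ..., a_3) in the standard basis. For each basis vector v_i, ℓ(v_i) = <v_i, a> is a linear equation in the a_j's. Collect the n equations into a matrix system V a = ℓ, where row i of V is v_i (expressed in the standard basis). Since V is invertible (lower-triangular with 1s on the diagonal, up to permutation), solve by back-substitution:
  V =
[[1, 0, 0],
 [0, 1, 0],
 [1, 1, 1]]
  V a = (4, 2, 8)
Solving gives a = (4, 2, 2).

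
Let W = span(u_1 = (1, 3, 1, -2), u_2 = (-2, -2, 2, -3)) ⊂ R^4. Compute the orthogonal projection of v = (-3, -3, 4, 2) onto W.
proj_W(v) = (-32/15, -56/15, 8/15, -2/5)

Set up U = [u_1 | ... | u_2] ∈ R^(4×2). The projector onto W = col(U) is P = U (U^T U)^(-1) U^T.
Compute U^T U =
  [15, 0]
  [0, 21],
and U^T v = (-12, 14).
Solve U^T U · c = U^T v for the coefficients: c = (-4/5, 2/3). The projection is proj_W(v) = U c.
Check: (v - proj_W(v)) · u_1 = 0  (should be 0).
Check: (v - proj_W(v)) · u_2 = 0  (should be 0).
Result: proj_W(v) = (-32/15, -56/15, 8/15, -2/5).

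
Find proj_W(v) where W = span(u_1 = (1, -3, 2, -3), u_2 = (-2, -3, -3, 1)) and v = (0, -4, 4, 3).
proj_W(v) = (11/75, -2, 7/15, -98/75)

Set up U = [u_1 | ... | u_2] ∈ R^(4×2). The projector onto W = col(U) is P = U (U^T U)^(-1) U^T.
Compute U^T U =
  [23, -2]
  [-2, 23],
and U^T v = (11, 3).
Solve U^T U · c = U^T v for the coefficients: c = (37/75, 13/75). The projection is proj_W(v) = U c.
Check: (v - proj_W(v)) · u_1 = 0  (should be 0).
Check: (v - proj_W(v)) · u_2 = 0  (should be 0).
Result: proj_W(v) = (11/75, -2, 7/15, -98/75).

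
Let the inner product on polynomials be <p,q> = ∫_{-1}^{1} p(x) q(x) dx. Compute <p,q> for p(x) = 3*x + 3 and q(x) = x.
<p,q> = 2

Expand the product: p(x)·q(x) = 3*x^2 + 3*x.
∫_{-1}^{1} of each monomial x^k gives [2/(k+1) if k even, 0 if k odd]. Integrating term-by-term (or equivalently evaluating the antiderivative F(x) = x^3 + 3*x^2/2 at the endpoints):
  F(1) − F(−1) = 5/2 − (1/2) = 2.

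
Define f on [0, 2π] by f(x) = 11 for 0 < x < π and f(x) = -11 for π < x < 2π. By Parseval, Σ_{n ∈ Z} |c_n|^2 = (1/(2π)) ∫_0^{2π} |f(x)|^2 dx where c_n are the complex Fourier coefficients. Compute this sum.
Σ |c_n|^2 = 121

Parseval equates the L^2 energy of f (normalised by 1/(2π)) with the ℓ^2 sum of its Fourier coefficients: (1/(2π)) ∫_0^{2π} |f|^2 = Σ |c_n|^2.
Compute the left side: (1/(2π)) [∫_0^π 11^2 dx + ∫_π^{2π} (-11)^2 dx] = (1/(2π)) · (121π + 121π) = (121 + 121)/2 = 121.
So Σ_{n ∈ Z} |c_n|^2 = 121.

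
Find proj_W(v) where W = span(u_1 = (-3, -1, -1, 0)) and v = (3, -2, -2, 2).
proj_W(v) = (15/11, 5/11, 5/11, 0)

Set up U = [u_1 | ... | u_1] ∈ R^(4×1). The projector onto W = col(U) is P = U (U^T U)^(-1) U^T.
Compute U^T U =
  [11],
and U^T v = (-5).
Solve U^T U · c = U^T v for the coefficients: c = (-5/11). The projection is proj_W(v) = U c.
Check: (v - proj_W(v)) · u_1 = 0  (should be 0).
Result: proj_W(v) = (15/11, 5/11, 5/11, 0).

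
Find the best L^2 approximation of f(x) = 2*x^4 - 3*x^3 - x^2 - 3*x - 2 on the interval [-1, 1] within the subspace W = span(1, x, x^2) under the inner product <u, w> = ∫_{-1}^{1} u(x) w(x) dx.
g(x) = 5*x^2/7 - 24*x/5 - 76/35

The best approximation g ∈ W is the orthogonal projection of f onto W. Writing g = a_0 + a_1 x + a_2 x^2, the coefficients solve the normal equations G · a = b where
  G_{ij} = <φ_i, φ_j> and b_i = <f, φ_i>, with φ_0 = 1, φ_1 = x, φ_2 = x^2.
G =
  [2, 0, 2/3]
  [0, 2/3, 0]
  [2/3, 0, 2/5],
b = (-58/15, -16/5, -122/105).
Solving gives a_0 = -76/35, a_1 = -24/5, a_2 = 5/7, so
  g(x) = 5*x^2/7 - 24*x/5 - 76/35.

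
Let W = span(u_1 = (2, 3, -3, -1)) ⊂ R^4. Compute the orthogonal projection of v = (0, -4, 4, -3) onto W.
proj_W(v) = (-42/23, -63/23, 63/23, 21/23)

Set up U = [u_1 | ... | u_1] ∈ R^(4×1). The projector onto W = col(U) is P = U (U^T U)^(-1) U^T.
Compute U^T U =
  [23],
and U^T v = (-21).
Solve U^T U · c = U^T v for the coefficients: c = (-21/23). The projection is proj_W(v) = U c.
Check: (v - proj_W(v)) · u_1 = 0  (should be 0).
Result: proj_W(v) = (-42/23, -63/23, 63/23, 21/23).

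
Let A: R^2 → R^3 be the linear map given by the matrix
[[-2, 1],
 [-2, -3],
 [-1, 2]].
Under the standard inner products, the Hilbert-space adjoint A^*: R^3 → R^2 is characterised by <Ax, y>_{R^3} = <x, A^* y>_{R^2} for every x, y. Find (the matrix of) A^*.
A^* = A^T =
[[-2, -2, -1],
 [1, -3, 2]]

For real matrices with standard dot products, the defining identity <Ax, y> = <x, A^* y> gives (Ax)^T y = x^T (A^*) y, i.e. x^T A^T y = x^T (A^*) y. Since this holds for all x, y, we must have A^* = A^T. Therefore
A^* =
[[-2, -2, -1],
 [1, -3, 2]].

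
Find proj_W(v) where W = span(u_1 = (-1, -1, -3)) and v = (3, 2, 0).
proj_W(v) = (5/11, 5/11, 15/11)

Set up U = [u_1 | ... | u_1] ∈ R^(3×1). The projector onto W = col(U) is P = U (U^T U)^(-1) U^T.
Compute U^T U =
  [11],
and U^T v = (-5).
Solve U^T U · c = U^T v for the coefficients: c = (-5/11). The projection is proj_W(v) = U c.
Check: (v - proj_W(v)) · u_1 = 0  (should be 0).
Result: proj_W(v) = (5/11, 5/11, 15/11).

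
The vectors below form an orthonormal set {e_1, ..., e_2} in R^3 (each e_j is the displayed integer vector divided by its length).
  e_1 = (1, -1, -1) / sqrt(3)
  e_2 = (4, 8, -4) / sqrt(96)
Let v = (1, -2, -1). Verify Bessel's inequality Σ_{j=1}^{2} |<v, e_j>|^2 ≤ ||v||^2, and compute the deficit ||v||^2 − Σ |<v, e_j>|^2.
Σ |<v, e_j>|^2 = 6; ||v||^2 = 6; deficit = 0

Write each e_j = u_j / sqrt(<u_j, u_j>) where u_j is the displayed integer vector. Then <v, e_j> = <v, u_j> / sqrt(<u_j, u_j>), so |<v, e_j>|^2 = <v, u_j>^2 / <u_j, u_j>.
Coefficients: <v, e_1> = 4/sqrt(3), <v, e_2> = -8/sqrt(96).
Square and sum: Σ |<v, e_j>|^2 = 6.
Compute ||v||^2 = v·v = 6.
Deficit = 6 − 6 = 0 ≥ 0, confirming Bessel's inequality. (The deficit equals ||v − Σ <v,e_j> e_j||^2, the squared distance from v to span{e_j}.)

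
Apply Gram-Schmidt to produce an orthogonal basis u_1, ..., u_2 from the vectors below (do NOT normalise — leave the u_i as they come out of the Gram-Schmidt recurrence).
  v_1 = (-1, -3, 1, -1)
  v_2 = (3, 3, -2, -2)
Orthogonal basis:
  u_1 = (-1, -3, 1, -1)
  u_2 = (2, 0, -1, -3)

Apply the Gram-Schmidt recurrence
  u_1 = v_1
  u_i = v_i − Σ_{j<i} ((v_i · u_j) / (u_j · u_j)) · u_j.

Step by step this gives:
  u_1 = (-1, -3, 1, -1)
  u_2 = (2, 0, -1, -3)

Orthogonality check:
  u_2 · u_1 = 0 (should be 0)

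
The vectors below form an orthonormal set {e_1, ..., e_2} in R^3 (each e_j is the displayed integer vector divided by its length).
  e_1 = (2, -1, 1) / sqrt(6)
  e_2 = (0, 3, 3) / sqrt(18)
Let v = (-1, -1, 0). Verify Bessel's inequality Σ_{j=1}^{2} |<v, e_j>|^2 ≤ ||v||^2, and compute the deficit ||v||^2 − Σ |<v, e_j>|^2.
Σ |<v, e_j>|^2 = 2/3; ||v||^2 = 2; deficit = 4/3

Write each e_j = u_j / sqrt(<u_j, u_j>) where u_j is the displayed integer vector. Then <v, e_j> = <v, u_j> / sqrt(<u_j, u_j>), so |<v, e_j>|^2 = <v, u_j>^2 / <u_j, u_j>.
Coefficients: <v, e_1> = -1/sqrt(6), <v, e_2> = -3/sqrt(18).
Square and sum: Σ |<v, e_j>|^2 = 2/3.
Compute ||v||^2 = v·v = 2.
Deficit = 2 − 2/3 = 4/3 ≥ 0, confirming Bessel's inequality. (The deficit equals ||v − Σ <v,e_j> e_j||^2, the squared distance from v to span{e_j}.)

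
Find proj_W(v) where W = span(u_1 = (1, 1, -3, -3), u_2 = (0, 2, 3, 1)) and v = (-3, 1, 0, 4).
proj_W(v) = (-34/45, -44/45, 29/15, 97/45)

Set up U = [u_1 | ... | u_2] ∈ R^(4×2). The projector onto W = col(U) is P = U (U^T U)^(-1) U^T.
Compute U^T U =
  [20, -10]
  [-10, 14],
and U^T v = (-14, 6).
Solve U^T U · c = U^T v for the coefficients: c = (-34/45, -1/9). The projection is proj_W(v) = U c.
Check: (v - proj_W(v)) · u_1 = 0  (should be 0).
Check: (v - proj_W(v)) · u_2 = 0  (should be 0).
Result: proj_W(v) = (-34/45, -44/45, 29/15, 97/45).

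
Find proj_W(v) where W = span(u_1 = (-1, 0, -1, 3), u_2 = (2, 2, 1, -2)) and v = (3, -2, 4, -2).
proj_W(v) = (65/62, -7/31, 36/31, -223/62)

Set up U = [u_1 | ... | u_2] ∈ R^(4×2). The projector onto W = col(U) is P = U (U^T U)^(-1) U^T.
Compute U^T U =
  [11, -9]
  [-9, 13],
and U^T v = (-13, 10).
Solve U^T U · c = U^T v for the coefficients: c = (-79/62, -7/62). The projection is proj_W(v) = U c.
Check: (v - proj_W(v)) · u_1 = 0  (should be 0).
Check: (v - proj_W(v)) · u_2 = 0  (should be 0).
Result: proj_W(v) = (65/62, -7/31, 36/31, -223/62).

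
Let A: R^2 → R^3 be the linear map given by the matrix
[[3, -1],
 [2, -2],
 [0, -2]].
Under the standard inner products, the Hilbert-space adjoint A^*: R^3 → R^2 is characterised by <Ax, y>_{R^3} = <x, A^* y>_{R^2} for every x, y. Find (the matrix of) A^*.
A^* = A^T =
[[3, 2, 0],
 [-1, -2, -2]]

For real matrices with standard dot products, the defining identity <Ax, y> = <x, A^* y> gives (Ax)^T y = x^T (A^*) y, i.e. x^T A^T y = x^T (A^*) y. Since this holds for all x, y, we must have A^* = A^T. Therefore
A^* =
[[3, 2, 0],
 [-1, -2, -2]].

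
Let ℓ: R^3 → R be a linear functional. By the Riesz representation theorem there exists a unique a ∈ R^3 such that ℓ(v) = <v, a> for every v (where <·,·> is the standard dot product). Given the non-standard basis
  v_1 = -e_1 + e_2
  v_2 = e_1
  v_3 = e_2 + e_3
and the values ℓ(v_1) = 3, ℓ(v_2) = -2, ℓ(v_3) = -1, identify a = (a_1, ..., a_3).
a = (-2, 1, -2)

Write a = (a_1, ..., a_3) in the standard basis. For each basis vector v_i, ℓ(v_i) = <v_i, a> is a linear equation in the a_j's. Collect the n equations into a matrix system V a = ℓ, where row i of V is v_i (expressed in the standard basis). Since V is invertible (lower-triangular with 1s on the diagonal, up to permutation), solve by back-substitution:
  V =
[[-1, 1, 0],
 [1, 0, 0],
 [0, 1, 1]]
  V a = (3, -2, -1)
Solving gives a = (-2, 1, -2).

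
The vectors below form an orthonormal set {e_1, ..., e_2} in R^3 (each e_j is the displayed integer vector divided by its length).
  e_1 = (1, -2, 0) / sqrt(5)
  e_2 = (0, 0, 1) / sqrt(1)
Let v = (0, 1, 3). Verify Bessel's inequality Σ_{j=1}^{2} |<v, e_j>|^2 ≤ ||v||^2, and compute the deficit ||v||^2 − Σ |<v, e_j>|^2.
Σ |<v, e_j>|^2 = 49/5; ||v||^2 = 10; deficit = 1/5

Write each e_j = u_j / sqrt(<u_j, u_j>) where u_j is the displayed integer vector. Then <v, e_j> = <v, u_j> / sqrt(<u_j, u_j>), so |<v, e_j>|^2 = <v, u_j>^2 / <u_j, u_j>.
Coefficients: <v, e_1> = -2/sqrt(5), <v, e_2> = 3/sqrt(1).
Square and sum: Σ |<v, e_j>|^2 = 49/5.
Compute ||v||^2 = v·v = 10.
Deficit = 10 − 49/5 = 1/5 ≥ 0, confirming Bessel's inequality. (The deficit equals ||v − Σ <v,e_j> e_j||^2, the squared distance from v to span{e_j}.)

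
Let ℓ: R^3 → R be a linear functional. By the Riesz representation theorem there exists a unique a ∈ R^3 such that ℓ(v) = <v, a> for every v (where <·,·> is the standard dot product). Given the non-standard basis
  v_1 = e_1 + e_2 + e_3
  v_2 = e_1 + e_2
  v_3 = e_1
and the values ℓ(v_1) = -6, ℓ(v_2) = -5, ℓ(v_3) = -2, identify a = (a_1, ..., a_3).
a = (-2, -3, -1)

Write a = (a_1, ..., a_3) in the standard basis. For each basis vector v_i, ℓ(v_i) = <v_i, a> is a linear equation in the a_j's. Collect the n equations into a matrix system V a = ℓ, where row i of V is v_i (expressed in the standard basis). Since V is invertible (lower-triangular with 1s on the diagonal, up to permutation), solve by back-substitution:
  V =
[[1, 1, 1],
 [1, 1, 0],
 [1, 0, 0]]
  V a = (-6, -5, -2)
Solving gives a = (-2, -3, -1).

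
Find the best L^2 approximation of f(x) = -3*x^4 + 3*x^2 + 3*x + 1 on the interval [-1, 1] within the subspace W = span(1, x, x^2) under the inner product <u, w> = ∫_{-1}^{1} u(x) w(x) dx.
g(x) = 3*x^2/7 + 3*x + 44/35

The best approximation g ∈ W is the orthogonal projection of f onto W. Writing g = a_0 + a_1 x + a_2 x^2, the coefficients solve the normal equations G · a = b where
  G_{ij} = <φ_i, φ_j> and b_i = <f, φ_i>, with φ_0 = 1, φ_1 = x, φ_2 = x^2.
G =
  [2, 0, 2/3]
  [0, 2/3, 0]
  [2/3, 0, 2/5],
b = (14/5, 2, 106/105).
Solving gives a_0 = 44/35, a_1 = 3, a_2 = 3/7, so
  g(x) = 3*x^2/7 + 3*x + 44/35.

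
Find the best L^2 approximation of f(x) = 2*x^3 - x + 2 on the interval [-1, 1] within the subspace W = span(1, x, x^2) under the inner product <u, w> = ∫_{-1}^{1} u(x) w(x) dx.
g(x) = x/5 + 2

The best approximation g ∈ W is the orthogonal projection of f onto W. Writing g = a_0 + a_1 x + a_2 x^2, the coefficients solve the normal equations G · a = b where
  G_{ij} = <φ_i, φ_j> and b_i = <f, φ_i>, with φ_0 = 1, φ_1 = x, φ_2 = x^2.
G =
  [2, 0, 2/3]
  [0, 2/3, 0]
  [2/3, 0, 2/5],
b = (4, 2/15, 4/3).
Solving gives a_0 = 2, a_1 = 1/5, a_2 = 0, so
  g(x) = x/5 + 2.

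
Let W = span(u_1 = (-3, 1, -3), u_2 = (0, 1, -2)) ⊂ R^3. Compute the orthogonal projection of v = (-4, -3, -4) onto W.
proj_W(v) = (-105/23, 9/23, -53/23)

Set up U = [u_1 | ... | u_2] ∈ R^(3×2). The projector onto W = col(U) is P = U (U^T U)^(-1) U^T.
Compute U^T U =
  [19, 7]
  [7, 5],
and U^T v = (21, 5).
Solve U^T U · c = U^T v for the coefficients: c = (35/23, -26/23). The projection is proj_W(v) = U c.
Check: (v - proj_W(v)) · u_1 = 0  (should be 0).
Check: (v - proj_W(v)) · u_2 = 0  (should be 0).
Result: proj_W(v) = (-105/23, 9/23, -53/23).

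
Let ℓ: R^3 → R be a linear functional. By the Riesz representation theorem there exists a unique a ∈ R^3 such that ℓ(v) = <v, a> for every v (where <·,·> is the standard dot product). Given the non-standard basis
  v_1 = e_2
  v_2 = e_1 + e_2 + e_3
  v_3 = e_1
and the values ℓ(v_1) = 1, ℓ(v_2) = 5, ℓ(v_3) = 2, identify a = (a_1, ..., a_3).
a = (2, 1, 2)

Write a = (a_1, ..., a_3) in the standard basis. For each basis vector v_i, ℓ(v_i) = <v_i, a> is a linear equation in the a_j's. Collect the n equations into a matrix system V a = ℓ, where row i of V is v_i (expressed in the standard basis). Since V is invertible (lower-triangular with 1s on the diagonal, up to permutation), solve by back-substitution:
  V =
[[0, 1, 0],
 [1, 1, 1],
 [1, 0, 0]]
  V a = (1, 5, 2)
Solving gives a = (2, 1, 2).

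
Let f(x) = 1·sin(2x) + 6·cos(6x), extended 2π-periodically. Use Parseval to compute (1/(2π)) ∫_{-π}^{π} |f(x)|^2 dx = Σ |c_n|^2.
Σ |c_n|^2 = 37/2

Expand |f|^2 and use orthogonality of {sin(nx), cos(mx)} on [-π, π]:
  ∫_{-π}^{π} sin(nx)^2 dx = π, ∫ cos(mx)^2 dx = π, and cross terms integrate to 0.
So ∫_{-π}^{π} f(x)^2 dx = 1^2 · π + 6^2 · π = (1 + 36)π.
Divide by 2π: (1 + 36)/2 = 37/2.
By Parseval, this equals Σ |c_n|^2.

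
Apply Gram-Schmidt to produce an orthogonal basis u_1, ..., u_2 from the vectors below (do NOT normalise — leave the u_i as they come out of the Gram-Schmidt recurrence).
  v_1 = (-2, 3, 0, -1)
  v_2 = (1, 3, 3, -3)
Orthogonal basis:
  u_1 = (-2, 3, 0, -1)
  u_2 = (17/7, 6/7, 3, -16/7)

Apply the Gram-Schmidt recurrence
  u_1 = v_1
  u_i = v_i − Σ_{j<i} ((v_i · u_j) / (u_j · u_j)) · u_j.

Step by step this gives:
  u_1 = (-2, 3, 0, -1)
  u_2 = (17/7, 6/7, 3, -16/7)

Orthogonality check:
  u_2 · u_1 = 0 (should be 0)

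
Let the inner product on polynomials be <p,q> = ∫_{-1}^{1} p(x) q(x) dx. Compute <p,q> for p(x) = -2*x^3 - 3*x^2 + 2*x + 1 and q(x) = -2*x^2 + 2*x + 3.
<p,q> = 32/15

Expand the product: p(x)·q(x) = 4*x^5 + 2*x^4 - 16*x^3 - 7*x^2 + 8*x + 3.
∫_{-1}^{1} of each monomial x^k gives [2/(k+1) if k even, 0 if k odd]. Integrating term-by-term (or equivalently evaluating the antiderivative F(x) = 2*x^6/3 + 2*x^5/5 - 4*x^4 - 7*x^3/3 + 4*x^2 + 3*x at the endpoints):
  F(1) − F(−1) = 26/15 − (-2/5) = 32/15.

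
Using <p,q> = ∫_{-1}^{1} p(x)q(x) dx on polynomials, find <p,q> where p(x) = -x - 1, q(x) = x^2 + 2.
<p,q> = -14/3

Expand the product: p(x)·q(x) = -x^3 - x^2 - 2*x - 2.
∫_{-1}^{1} of each monomial x^k gives [2/(k+1) if k even, 0 if k odd]. Integrating term-by-term (or equivalently evaluating the antiderivative F(x) = -x^4/4 - x^3/3 - x^2 - 2*x at the endpoints):
  F(1) − F(−1) = -43/12 − (13/12) = -14/3.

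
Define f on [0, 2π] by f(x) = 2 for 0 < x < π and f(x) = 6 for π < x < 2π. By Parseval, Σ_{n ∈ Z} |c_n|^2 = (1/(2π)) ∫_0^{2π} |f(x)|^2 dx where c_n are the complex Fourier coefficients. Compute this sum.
Σ |c_n|^2 = 20

Parseval equates the L^2 energy of f (normalised by 1/(2π)) with the ℓ^2 sum of its Fourier coefficients: (1/(2π)) ∫_0^{2π} |f|^2 = Σ |c_n|^2.
Compute the left side: (1/(2π)) [∫_0^π 2^2 dx + ∫_π^{2π} 6^2 dx] = (1/(2π)) · (4π + 36π) = (4 + 36)/2 = 20.
So Σ_{n ∈ Z} |c_n|^2 = 20.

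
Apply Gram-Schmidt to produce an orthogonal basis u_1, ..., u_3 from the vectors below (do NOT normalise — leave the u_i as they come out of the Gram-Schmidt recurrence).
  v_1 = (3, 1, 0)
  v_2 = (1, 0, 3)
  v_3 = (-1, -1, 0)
Orthogonal basis:
  u_1 = (3, 1, 0)
  u_2 = (1/10, -3/10, 3)
  u_3 = (18/91, -54/91, -6/91)

Apply the Gram-Schmidt recurrence
  u_1 = v_1
  u_i = v_i − Σ_{j<i} ((v_i · u_j) / (u_j · u_j)) · u_j.

Step by step this gives:
  u_1 = (3, 1, 0)
  u_2 = (1/10, -3/10, 3)
  u_3 = (18/91, -54/91, -6/91)

Orthogonality check:
  u_2 · u_1 = 0 (should be 0)
  u_3 · u_1 = 0 (should be 0)
  u_3 · u_2 = 0 (should be 0)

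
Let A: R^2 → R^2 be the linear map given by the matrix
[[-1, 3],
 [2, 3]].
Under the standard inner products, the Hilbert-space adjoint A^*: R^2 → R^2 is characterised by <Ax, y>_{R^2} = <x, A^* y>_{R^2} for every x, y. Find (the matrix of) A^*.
A^* = A^T =
[[-1, 2],
 [3, 3]]

For real matrices with standard dot products, the defining identity <Ax, y> = <x, A^* y> gives (Ax)^T y = x^T (A^*) y, i.e. x^T A^T y = x^T (A^*) y. Since this holds for all x, y, we must have A^* = A^T. Therefore
A^* =
[[-1, 2],
 [3, 3]].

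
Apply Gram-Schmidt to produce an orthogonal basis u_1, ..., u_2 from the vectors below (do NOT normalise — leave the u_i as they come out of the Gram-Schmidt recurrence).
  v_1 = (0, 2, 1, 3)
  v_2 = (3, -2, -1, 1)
Orthogonal basis:
  u_1 = (0, 2, 1, 3)
  u_2 = (3, -12/7, -6/7, 10/7)

Apply the Gram-Schmidt recurrence
  u_1 = v_1
  u_i = v_i − Σ_{j<i} ((v_i · u_j) / (u_j · u_j)) · u_j.

Step by step this gives:
  u_1 = (0, 2, 1, 3)
  u_2 = (3, -12/7, -6/7, 10/7)

Orthogonality check:
  u_2 · u_1 = 0 (should be 0)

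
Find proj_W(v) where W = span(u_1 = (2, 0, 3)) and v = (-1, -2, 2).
proj_W(v) = (8/13, 0, 12/13)

Set up U = [u_1 | ... | u_1] ∈ R^(3×1). The projector onto W = col(U) is P = U (U^T U)^(-1) U^T.
Compute U^T U =
  [13],
and U^T v = (4).
Solve U^T U · c = U^T v for the coefficients: c = (4/13). The projection is proj_W(v) = U c.
Check: (v - proj_W(v)) · u_1 = 0  (should be 0).
Result: proj_W(v) = (8/13, 0, 12/13).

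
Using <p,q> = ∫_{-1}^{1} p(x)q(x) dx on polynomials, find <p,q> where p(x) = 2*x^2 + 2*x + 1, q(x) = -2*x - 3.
<p,q> = -38/3

Expand the product: p(x)·q(x) = -4*x^3 - 10*x^2 - 8*x - 3.
∫_{-1}^{1} of each monomial x^k gives [2/(k+1) if k even, 0 if k odd]. Integrating term-by-term (or equivalently evaluating the antiderivative F(x) = -x^4 - 10*x^3/3 - 4*x^2 - 3*x at the endpoints):
  F(1) − F(−1) = -34/3 − (4/3) = -38/3.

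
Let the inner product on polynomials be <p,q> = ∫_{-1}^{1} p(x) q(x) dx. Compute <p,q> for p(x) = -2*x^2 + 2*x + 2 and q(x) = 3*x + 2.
<p,q> = 28/3

Expand the product: p(x)·q(x) = -6*x^3 + 2*x^2 + 10*x + 4.
∫_{-1}^{1} of each monomial x^k gives [2/(k+1) if k even, 0 if k odd]. Integrating term-by-term (or equivalently evaluating the antiderivative F(x) = -3*x^4/2 + 2*x^3/3 + 5*x^2 + 4*x at the endpoints):
  F(1) − F(−1) = 49/6 − (-7/6) = 28/3.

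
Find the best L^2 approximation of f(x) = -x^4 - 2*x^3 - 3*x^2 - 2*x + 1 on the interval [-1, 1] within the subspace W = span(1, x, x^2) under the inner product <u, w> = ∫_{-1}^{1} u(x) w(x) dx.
g(x) = -27*x^2/7 - 16*x/5 + 38/35

The best approximation g ∈ W is the orthogonal projection of f onto W. Writing g = a_0 + a_1 x + a_2 x^2, the coefficients solve the normal equations G · a = b where
  G_{ij} = <φ_i, φ_j> and b_i = <f, φ_i>, with φ_0 = 1, φ_1 = x, φ_2 = x^2.
G =
  [2, 0, 2/3]
  [0, 2/3, 0]
  [2/3, 0, 2/5],
b = (-2/5, -32/15, -86/105).
Solving gives a_0 = 38/35, a_1 = -16/5, a_2 = -27/7, so
  g(x) = -27*x^2/7 - 16*x/5 + 38/35.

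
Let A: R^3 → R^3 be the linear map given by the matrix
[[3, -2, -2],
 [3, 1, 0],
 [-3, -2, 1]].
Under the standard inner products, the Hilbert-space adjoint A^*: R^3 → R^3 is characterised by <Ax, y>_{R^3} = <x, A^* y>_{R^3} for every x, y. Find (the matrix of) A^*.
A^* = A^T =
[[3, 3, -3],
 [-2, 1, -2],
 [-2, 0, 1]]

For real matrices with standard dot products, the defining identity <Ax, y> = <x, A^* y> gives (Ax)^T y = x^T (A^*) y, i.e. x^T A^T y = x^T (A^*) y. Since this holds for all x, y, we must have A^* = A^T. Therefore
A^* =
[[3, 3, -3],
 [-2, 1, -2],
 [-2, 0, 1]].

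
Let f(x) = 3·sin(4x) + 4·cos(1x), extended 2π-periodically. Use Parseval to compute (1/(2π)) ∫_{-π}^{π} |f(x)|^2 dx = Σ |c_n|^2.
Σ |c_n|^2 = 25/2

Expand |f|^2 and use orthogonality of {sin(nx), cos(mx)} on [-π, π]:
  ∫_{-π}^{π} sin(nx)^2 dx = π, ∫ cos(mx)^2 dx = π, and cross terms integrate to 0.
So ∫_{-π}^{π} f(x)^2 dx = 3^2 · π + 4^2 · π = (9 + 16)π.
Divide by 2π: (9 + 16)/2 = 25/2.
By Parseval, this equals Σ |c_n|^2.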